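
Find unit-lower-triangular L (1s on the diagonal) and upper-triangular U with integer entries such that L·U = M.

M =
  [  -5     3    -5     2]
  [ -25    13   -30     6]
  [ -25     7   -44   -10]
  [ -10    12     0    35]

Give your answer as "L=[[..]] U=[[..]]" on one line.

L=[[1,0,0,0],[5,1,0,0],[5,4,1,0],[2,-3,-5,1]] U=[[-5,3,-5,2],[0,-2,-5,-4],[0,0,1,-4],[0,0,0,-1]]

  r1 -= 5·r0 → [0,-2,-5,-4]
  r2 -= 5·r0 → [0,-8,-19,-20]
  r3 -= 2·r0 → [0,6,10,31]
  r2 -= 4·r1 → [0,0,1,-4]
  r3 -= -3·r1 → [0,0,-5,19]
  r3 -= -5·r2 → [0,0,0,-1]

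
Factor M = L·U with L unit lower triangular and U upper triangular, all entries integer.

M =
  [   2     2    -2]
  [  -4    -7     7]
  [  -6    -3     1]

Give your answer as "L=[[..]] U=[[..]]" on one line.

L=[[1,0,0],[-2,1,0],[-3,-1,1]] U=[[2,2,-2],[0,-3,3],[0,0,-2]]

  row1 -= -2·row0 → [0,-3,3]
  row2 -= -3·row0 → [0,3,-5]
  row2 -= -1·row1 → [0,0,-2]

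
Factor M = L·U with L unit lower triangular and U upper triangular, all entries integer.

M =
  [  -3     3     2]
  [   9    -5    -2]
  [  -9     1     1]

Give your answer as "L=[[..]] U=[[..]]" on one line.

L=[[1,0,0],[-3,1,0],[3,-2,1]] U=[[-3,3,2],[0,4,4],[0,0,3]]

  row1 -= -3·row0 → [0,4,4]
  row2 -= 3·row0 → [0,-8,-5]
  row2 -= -2·row1 → [0,0,3]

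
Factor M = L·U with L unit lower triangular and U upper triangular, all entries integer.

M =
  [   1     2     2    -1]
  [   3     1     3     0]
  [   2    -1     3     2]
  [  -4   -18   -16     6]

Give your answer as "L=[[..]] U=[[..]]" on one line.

L=[[1,0,0,0],[3,1,0,0],[2,1,1,0],[-4,2,-1,1]] U=[[1,2,2,-1],[0,-5,-3,3],[0,0,2,1],[0,0,0,-3]]

  R1 -= 3·R0 → [0,-5,-3,3]
  R2 -= 2·R0 → [0,-5,-1,4]
  R3 -= -4·R0 → [0,-10,-8,2]
  R2 -= 1·R1 → [0,0,2,1]
  R3 -= 2·R1 → [0,0,-2,-4]
  R3 -= -1·R2 → [0,0,0,-3]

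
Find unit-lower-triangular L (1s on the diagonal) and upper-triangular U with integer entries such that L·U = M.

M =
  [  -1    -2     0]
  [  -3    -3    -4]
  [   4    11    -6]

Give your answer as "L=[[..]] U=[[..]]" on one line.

L=[[1,0,0],[3,1,0],[-4,1,1]] U=[[-1,-2,0],[0,3,-4],[0,0,-2]]

  r1 -= 3·r0 → [0,3,-4]
  r2 -= -4·r0 → [0,3,-6]
  r2 -= 1·r1 → [0,0,-2]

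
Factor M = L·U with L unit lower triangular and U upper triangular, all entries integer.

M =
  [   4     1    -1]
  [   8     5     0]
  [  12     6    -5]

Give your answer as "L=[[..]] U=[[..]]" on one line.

L=[[1,0,0],[2,1,0],[3,1,1]] U=[[4,1,-1],[0,3,2],[0,0,-4]]

  r1 -= 2·r0 → [0,3,2]
  r2 -= 3·r0 → [0,3,-2]
  r2 -= 1·r1 → [0,0,-4]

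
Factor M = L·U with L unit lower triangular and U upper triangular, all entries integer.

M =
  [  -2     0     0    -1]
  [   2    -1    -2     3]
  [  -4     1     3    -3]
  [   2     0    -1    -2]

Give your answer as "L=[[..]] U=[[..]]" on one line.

L=[[1,0,0,0],[-1,1,0,0],[2,-1,1,0],[-1,0,-1,1]] U=[[-2,0,0,-1],[0,-1,-2,2],[0,0,1,1],[0,0,0,-2]]

  r1 -= -1·r0 → [0,-1,-2,2]
  r2 -= 2·r0 → [0,1,3,-1]
  r3 -= -1·r0 → [0,0,-1,-3]
  r2 -= -1·r1 → [0,0,1,1]
  r3 -= 0·r1 → [0,0,-1,-3]
  r3 -= -1·r2 → [0,0,0,-2]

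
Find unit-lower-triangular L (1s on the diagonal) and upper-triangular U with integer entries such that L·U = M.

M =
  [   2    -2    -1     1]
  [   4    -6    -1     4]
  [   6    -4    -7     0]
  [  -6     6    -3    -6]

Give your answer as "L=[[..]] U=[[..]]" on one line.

  row1 -= 2·row0 → [0,-2,1,2]
  row2 -= 3·row0 → [0,2,-4,-3]
  row3 -= -3·row0 → [0,0,-6,-3]
  row2 -= -1·row1 → [0,0,-3,-1]
  row3 -= 0·row1 → [0,0,-6,-3]
  row3 -= 2·row2 → [0,0,0,-1]

L=[[1,0,0,0],[2,1,0,0],[3,-1,1,0],[-3,0,2,1]] U=[[2,-2,-1,1],[0,-2,1,2],[0,0,-3,-1],[0,0,0,-1]]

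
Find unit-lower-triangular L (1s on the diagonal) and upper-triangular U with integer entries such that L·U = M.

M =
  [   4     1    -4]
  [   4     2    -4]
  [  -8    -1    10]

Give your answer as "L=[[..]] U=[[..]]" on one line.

  R1 -= 1·R0 → [0,1,0]
  R2 -= -2·R0 → [0,1,2]
  R2 -= 1·R1 → [0,0,2]

L=[[1,0,0],[1,1,0],[-2,1,1]] U=[[4,1,-4],[0,1,0],[0,0,2]]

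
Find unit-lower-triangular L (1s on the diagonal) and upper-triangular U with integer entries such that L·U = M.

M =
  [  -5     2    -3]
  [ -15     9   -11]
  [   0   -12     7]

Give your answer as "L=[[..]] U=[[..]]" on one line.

L=[[1,0,0],[3,1,0],[0,-4,1]] U=[[-5,2,-3],[0,3,-2],[0,0,-1]]

  row1 -= 3·row0 → [0,3,-2]
  row2 -= 0·row0 → [0,-12,7]
  row2 -= -4·row1 → [0,0,-1]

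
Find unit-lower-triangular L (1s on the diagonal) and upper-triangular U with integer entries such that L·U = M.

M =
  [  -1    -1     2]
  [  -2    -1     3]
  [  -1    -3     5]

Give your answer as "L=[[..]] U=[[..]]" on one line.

  row1 -= 2·row0 → [0,1,-1]
  row2 -= 1·row0 → [0,-2,3]
  row2 -= -2·row1 → [0,0,1]

L=[[1,0,0],[2,1,0],[1,-2,1]] U=[[-1,-1,2],[0,1,-1],[0,0,1]]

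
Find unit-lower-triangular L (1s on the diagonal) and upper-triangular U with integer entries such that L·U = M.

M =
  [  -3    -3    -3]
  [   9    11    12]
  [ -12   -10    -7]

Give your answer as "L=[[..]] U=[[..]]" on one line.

  row1 -= -3·row0 → [0,2,3]
  row2 -= 4·row0 → [0,2,5]
  row2 -= 1·row1 → [0,0,2]

L=[[1,0,0],[-3,1,0],[4,1,1]] U=[[-3,-3,-3],[0,2,3],[0,0,2]]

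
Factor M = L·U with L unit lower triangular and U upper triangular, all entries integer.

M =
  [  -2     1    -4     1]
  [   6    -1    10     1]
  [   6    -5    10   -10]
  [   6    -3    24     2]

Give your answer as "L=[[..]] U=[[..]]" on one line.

  row1 -= -3·row0 → [0,2,-2,4]
  row2 -= -3·row0 → [0,-2,-2,-7]
  row3 -= -3·row0 → [0,0,12,5]
  row2 -= -1·row1 → [0,0,-4,-3]
  row3 -= 0·row1 → [0,0,12,5]
  row3 -= -3·row2 → [0,0,0,-4]

L=[[1,0,0,0],[-3,1,0,0],[-3,-1,1,0],[-3,0,-3,1]] U=[[-2,1,-4,1],[0,2,-2,4],[0,0,-4,-3],[0,0,0,-4]]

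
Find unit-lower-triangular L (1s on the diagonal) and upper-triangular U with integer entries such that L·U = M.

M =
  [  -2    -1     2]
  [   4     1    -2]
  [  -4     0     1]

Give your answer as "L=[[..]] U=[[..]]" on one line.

  row1 -= -2·row0 → [0,-1,2]
  row2 -= 2·row0 → [0,2,-3]
  row2 -= -2·row1 → [0,0,1]

L=[[1,0,0],[-2,1,0],[2,-2,1]] U=[[-2,-1,2],[0,-1,2],[0,0,1]]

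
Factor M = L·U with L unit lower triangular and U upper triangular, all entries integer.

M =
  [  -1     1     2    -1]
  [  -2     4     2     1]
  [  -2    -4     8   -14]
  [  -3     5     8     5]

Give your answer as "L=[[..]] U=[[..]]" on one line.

  R1 -= 2·R0 → [0,2,-2,3]
  R2 -= 2·R0 → [0,-6,4,-12]
  R3 -= 3·R0 → [0,2,2,8]
  R2 -= -3·R1 → [0,0,-2,-3]
  R3 -= 1·R1 → [0,0,4,5]
  R3 -= -2·R2 → [0,0,0,-1]

L=[[1,0,0,0],[2,1,0,0],[2,-3,1,0],[3,1,-2,1]] U=[[-1,1,2,-1],[0,2,-2,3],[0,0,-2,-3],[0,0,0,-1]]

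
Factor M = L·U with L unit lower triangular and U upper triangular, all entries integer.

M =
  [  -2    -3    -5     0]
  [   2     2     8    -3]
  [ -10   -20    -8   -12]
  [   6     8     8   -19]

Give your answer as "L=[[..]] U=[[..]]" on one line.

  R1 -= -1·R0 → [0,-1,3,-3]
  R2 -= 5·R0 → [0,-5,17,-12]
  R3 -= -3·R0 → [0,-1,-7,-19]
  R2 -= 5·R1 → [0,0,2,3]
  R3 -= 1·R1 → [0,0,-10,-16]
  R3 -= -5·R2 → [0,0,0,-1]

L=[[1,0,0,0],[-1,1,0,0],[5,5,1,0],[-3,1,-5,1]] U=[[-2,-3,-5,0],[0,-1,3,-3],[0,0,2,3],[0,0,0,-1]]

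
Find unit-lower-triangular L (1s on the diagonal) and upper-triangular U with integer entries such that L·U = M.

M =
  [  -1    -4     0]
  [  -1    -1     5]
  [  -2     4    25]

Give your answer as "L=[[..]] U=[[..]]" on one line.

L=[[1,0,0],[1,1,0],[2,4,1]] U=[[-1,-4,0],[0,3,5],[0,0,5]]

  row1 -= 1·row0 → [0,3,5]
  row2 -= 2·row0 → [0,12,25]
  row2 -= 4·row1 → [0,0,5]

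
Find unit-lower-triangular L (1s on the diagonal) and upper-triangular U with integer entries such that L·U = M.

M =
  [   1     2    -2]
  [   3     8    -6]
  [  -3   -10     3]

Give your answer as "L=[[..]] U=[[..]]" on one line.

  row1 -= 3·row0 → [0,2,0]
  row2 -= -3·row0 → [0,-4,-3]
  row2 -= -2·row1 → [0,0,-3]

L=[[1,0,0],[3,1,0],[-3,-2,1]] U=[[1,2,-2],[0,2,0],[0,0,-3]]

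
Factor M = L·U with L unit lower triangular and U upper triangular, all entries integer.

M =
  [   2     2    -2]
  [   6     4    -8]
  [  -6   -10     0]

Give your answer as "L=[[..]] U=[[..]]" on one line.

L=[[1,0,0],[3,1,0],[-3,2,1]] U=[[2,2,-2],[0,-2,-2],[0,0,-2]]

  r1 -= 3·r0 → [0,-2,-2]
  r2 -= -3·r0 → [0,-4,-6]
  r2 -= 2·r1 → [0,0,-2]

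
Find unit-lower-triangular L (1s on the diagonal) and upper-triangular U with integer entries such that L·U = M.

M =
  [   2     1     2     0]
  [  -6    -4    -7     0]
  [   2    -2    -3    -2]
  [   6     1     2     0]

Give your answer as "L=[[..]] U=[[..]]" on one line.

L=[[1,0,0,0],[-3,1,0,0],[1,3,1,0],[3,2,1,1]] U=[[2,1,2,0],[0,-1,-1,0],[0,0,-2,-2],[0,0,0,2]]

  R1 -= -3·R0 → [0,-1,-1,0]
  R2 -= 1·R0 → [0,-3,-5,-2]
  R3 -= 3·R0 → [0,-2,-4,0]
  R2 -= 3·R1 → [0,0,-2,-2]
  R3 -= 2·R1 → [0,0,-2,0]
  R3 -= 1·R2 → [0,0,0,2]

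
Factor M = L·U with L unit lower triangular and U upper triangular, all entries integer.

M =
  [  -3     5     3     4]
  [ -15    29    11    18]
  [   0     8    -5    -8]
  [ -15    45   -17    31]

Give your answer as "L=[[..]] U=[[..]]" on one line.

  R1 -= 5·R0 → [0,4,-4,-2]
  R2 -= 0·R0 → [0,8,-5,-8]
  R3 -= 5·R0 → [0,20,-32,11]
  R2 -= 2·R1 → [0,0,3,-4]
  R3 -= 5·R1 → [0,0,-12,21]
  R3 -= -4·R2 → [0,0,0,5]

L=[[1,0,0,0],[5,1,0,0],[0,2,1,0],[5,5,-4,1]] U=[[-3,5,3,4],[0,4,-4,-2],[0,0,3,-4],[0,0,0,5]]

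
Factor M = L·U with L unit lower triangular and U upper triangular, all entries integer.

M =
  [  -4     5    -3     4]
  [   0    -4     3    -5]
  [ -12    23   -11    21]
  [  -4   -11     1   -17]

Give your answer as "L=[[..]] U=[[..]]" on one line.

L=[[1,0,0,0],[0,1,0,0],[3,-2,1,0],[1,4,-2,1]] U=[[-4,5,-3,4],[0,-4,3,-5],[0,0,4,-1],[0,0,0,-3]]

  r1 -= 0·r0 → [0,-4,3,-5]
  r2 -= 3·r0 → [0,8,-2,9]
  r3 -= 1·r0 → [0,-16,4,-21]
  r2 -= -2·r1 → [0,0,4,-1]
  r3 -= 4·r1 → [0,0,-8,-1]
  r3 -= -2·r2 → [0,0,0,-3]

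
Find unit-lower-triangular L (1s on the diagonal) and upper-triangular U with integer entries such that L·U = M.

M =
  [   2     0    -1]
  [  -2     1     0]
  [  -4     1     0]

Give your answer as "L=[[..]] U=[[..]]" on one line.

L=[[1,0,0],[-1,1,0],[-2,1,1]] U=[[2,0,-1],[0,1,-1],[0,0,-1]]

  r1 -= -1·r0 → [0,1,-1]
  r2 -= -2·r0 → [0,1,-2]
  r2 -= 1·r1 → [0,0,-1]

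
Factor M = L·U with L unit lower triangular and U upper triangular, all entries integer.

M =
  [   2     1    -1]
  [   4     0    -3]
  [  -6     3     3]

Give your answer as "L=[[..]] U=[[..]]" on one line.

  r1 -= 2·r0 → [0,-2,-1]
  r2 -= -3·r0 → [0,6,0]
  r2 -= -3·r1 → [0,0,-3]

L=[[1,0,0],[2,1,0],[-3,-3,1]] U=[[2,1,-1],[0,-2,-1],[0,0,-3]]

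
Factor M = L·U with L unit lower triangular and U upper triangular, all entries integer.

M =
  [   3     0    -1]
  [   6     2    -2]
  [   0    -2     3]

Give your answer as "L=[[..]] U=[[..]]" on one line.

L=[[1,0,0],[2,1,0],[0,-1,1]] U=[[3,0,-1],[0,2,0],[0,0,3]]

  r1 -= 2·r0 → [0,2,0]
  r2 -= 0·r0 → [0,-2,3]
  r2 -= -1·r1 → [0,0,3]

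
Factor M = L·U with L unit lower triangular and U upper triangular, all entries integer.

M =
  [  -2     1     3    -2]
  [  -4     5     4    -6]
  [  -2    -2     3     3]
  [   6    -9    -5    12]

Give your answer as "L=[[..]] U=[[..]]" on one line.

L=[[1,0,0,0],[2,1,0,0],[1,-1,1,0],[-3,-2,0,1]] U=[[-2,1,3,-2],[0,3,-2,-2],[0,0,-2,3],[0,0,0,2]]

  r1 -= 2·r0 → [0,3,-2,-2]
  r2 -= 1·r0 → [0,-3,0,5]
  r3 -= -3·r0 → [0,-6,4,6]
  r2 -= -1·r1 → [0,0,-2,3]
  r3 -= -2·r1 → [0,0,0,2]
  r3 -= 0·r2 → [0,0,0,2]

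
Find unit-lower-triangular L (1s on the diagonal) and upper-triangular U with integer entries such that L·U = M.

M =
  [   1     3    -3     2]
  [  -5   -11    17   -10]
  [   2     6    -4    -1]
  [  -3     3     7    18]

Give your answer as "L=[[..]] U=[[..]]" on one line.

  r1 -= -5·r0 → [0,4,2,0]
  r2 -= 2·r0 → [0,0,2,-5]
  r3 -= -3·r0 → [0,12,-2,24]
  r2 -= 0·r1 → [0,0,2,-5]
  r3 -= 3·r1 → [0,0,-8,24]
  r3 -= -4·r2 → [0,0,0,4]

L=[[1,0,0,0],[-5,1,0,0],[2,0,1,0],[-3,3,-4,1]] U=[[1,3,-3,2],[0,4,2,0],[0,0,2,-5],[0,0,0,4]]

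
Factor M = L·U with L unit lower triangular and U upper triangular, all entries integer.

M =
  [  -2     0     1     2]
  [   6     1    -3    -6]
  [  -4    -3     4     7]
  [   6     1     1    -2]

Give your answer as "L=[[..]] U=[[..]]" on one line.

  row1 -= -3·row0 → [0,1,0,0]
  row2 -= 2·row0 → [0,-3,2,3]
  row3 -= -3·row0 → [0,1,4,4]
  row2 -= -3·row1 → [0,0,2,3]
  row3 -= 1·row1 → [0,0,4,4]
  row3 -= 2·row2 → [0,0,0,-2]

L=[[1,0,0,0],[-3,1,0,0],[2,-3,1,0],[-3,1,2,1]] U=[[-2,0,1,2],[0,1,0,0],[0,0,2,3],[0,0,0,-2]]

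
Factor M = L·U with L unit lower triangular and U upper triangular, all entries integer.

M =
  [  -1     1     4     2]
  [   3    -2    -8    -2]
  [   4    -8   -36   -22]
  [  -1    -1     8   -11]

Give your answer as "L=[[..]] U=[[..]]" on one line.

  row1 -= -3·row0 → [0,1,4,4]
  row2 -= -4·row0 → [0,-4,-20,-14]
  row3 -= 1·row0 → [0,-2,4,-13]
  row2 -= -4·row1 → [0,0,-4,2]
  row3 -= -2·row1 → [0,0,12,-5]
  row3 -= -3·row2 → [0,0,0,1]

L=[[1,0,0,0],[-3,1,0,0],[-4,-4,1,0],[1,-2,-3,1]] U=[[-1,1,4,2],[0,1,4,4],[0,0,-4,2],[0,0,0,1]]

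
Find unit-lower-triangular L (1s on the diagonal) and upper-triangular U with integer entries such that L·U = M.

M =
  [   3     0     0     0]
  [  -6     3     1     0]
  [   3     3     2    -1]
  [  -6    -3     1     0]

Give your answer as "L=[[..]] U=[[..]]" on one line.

  R1 -= -2·R0 → [0,3,1,0]
  R2 -= 1·R0 → [0,3,2,-1]
  R3 -= -2·R0 → [0,-3,1,0]
  R2 -= 1·R1 → [0,0,1,-1]
  R3 -= -1·R1 → [0,0,2,0]
  R3 -= 2·R2 → [0,0,0,2]

L=[[1,0,0,0],[-2,1,0,0],[1,1,1,0],[-2,-1,2,1]] U=[[3,0,0,0],[0,3,1,0],[0,0,1,-1],[0,0,0,2]]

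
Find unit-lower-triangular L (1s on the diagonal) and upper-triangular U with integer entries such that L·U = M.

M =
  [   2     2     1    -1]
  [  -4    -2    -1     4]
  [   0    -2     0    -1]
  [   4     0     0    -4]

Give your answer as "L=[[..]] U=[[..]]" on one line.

  row1 -= -2·row0 → [0,2,1,2]
  row2 -= 0·row0 → [0,-2,0,-1]
  row3 -= 2·row0 → [0,-4,-2,-2]
  row2 -= -1·row1 → [0,0,1,1]
  row3 -= -2·row1 → [0,0,0,2]
  row3 -= 0·row2 → [0,0,0,2]

L=[[1,0,0,0],[-2,1,0,0],[0,-1,1,0],[2,-2,0,1]] U=[[2,2,1,-1],[0,2,1,2],[0,0,1,1],[0,0,0,2]]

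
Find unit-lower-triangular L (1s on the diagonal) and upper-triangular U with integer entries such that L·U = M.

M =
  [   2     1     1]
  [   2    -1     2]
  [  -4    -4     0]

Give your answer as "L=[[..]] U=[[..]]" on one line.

L=[[1,0,0],[1,1,0],[-2,1,1]] U=[[2,1,1],[0,-2,1],[0,0,1]]

  r1 -= 1·r0 → [0,-2,1]
  r2 -= -2·r0 → [0,-2,2]
  r2 -= 1·r1 → [0,0,1]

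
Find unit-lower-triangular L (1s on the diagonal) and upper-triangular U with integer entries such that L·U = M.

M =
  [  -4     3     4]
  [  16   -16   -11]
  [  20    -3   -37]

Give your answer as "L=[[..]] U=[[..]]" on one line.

L=[[1,0,0],[-4,1,0],[-5,-3,1]] U=[[-4,3,4],[0,-4,5],[0,0,-2]]

  R1 -= -4·R0 → [0,-4,5]
  R2 -= -5·R0 → [0,12,-17]
  R2 -= -3·R1 → [0,0,-2]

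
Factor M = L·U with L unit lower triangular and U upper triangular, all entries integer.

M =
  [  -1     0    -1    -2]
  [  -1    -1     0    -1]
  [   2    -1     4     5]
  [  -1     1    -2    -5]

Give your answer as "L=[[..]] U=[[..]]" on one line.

  r1 -= 1·r0 → [0,-1,1,1]
  r2 -= -2·r0 → [0,-1,2,1]
  r3 -= 1·r0 → [0,1,-1,-3]
  r2 -= 1·r1 → [0,0,1,0]
  r3 -= -1·r1 → [0,0,0,-2]
  r3 -= 0·r2 → [0,0,0,-2]

L=[[1,0,0,0],[1,1,0,0],[-2,1,1,0],[1,-1,0,1]] U=[[-1,0,-1,-2],[0,-1,1,1],[0,0,1,0],[0,0,0,-2]]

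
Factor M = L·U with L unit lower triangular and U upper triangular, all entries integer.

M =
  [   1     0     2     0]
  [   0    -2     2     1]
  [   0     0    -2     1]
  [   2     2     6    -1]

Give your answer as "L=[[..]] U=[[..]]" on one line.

  r1 -= 0·r0 → [0,-2,2,1]
  r2 -= 0·r0 → [0,0,-2,1]
  r3 -= 2·r0 → [0,2,2,-1]
  r2 -= 0·r1 → [0,0,-2,1]
  r3 -= -1·r1 → [0,0,4,0]
  r3 -= -2·r2 → [0,0,0,2]

L=[[1,0,0,0],[0,1,0,0],[0,0,1,0],[2,-1,-2,1]] U=[[1,0,2,0],[0,-2,2,1],[0,0,-2,1],[0,0,0,2]]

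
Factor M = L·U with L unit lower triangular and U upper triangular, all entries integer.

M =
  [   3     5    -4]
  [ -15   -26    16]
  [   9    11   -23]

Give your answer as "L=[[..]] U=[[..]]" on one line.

L=[[1,0,0],[-5,1,0],[3,4,1]] U=[[3,5,-4],[0,-1,-4],[0,0,5]]

  R1 -= -5·R0 → [0,-1,-4]
  R2 -= 3·R0 → [0,-4,-11]
  R2 -= 4·R1 → [0,0,5]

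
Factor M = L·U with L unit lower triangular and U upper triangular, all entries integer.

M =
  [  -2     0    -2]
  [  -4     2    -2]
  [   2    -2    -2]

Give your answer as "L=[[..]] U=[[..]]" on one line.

  R1 -= 2·R0 → [0,2,2]
  R2 -= -1·R0 → [0,-2,-4]
  R2 -= -1·R1 → [0,0,-2]

L=[[1,0,0],[2,1,0],[-1,-1,1]] U=[[-2,0,-2],[0,2,2],[0,0,-2]]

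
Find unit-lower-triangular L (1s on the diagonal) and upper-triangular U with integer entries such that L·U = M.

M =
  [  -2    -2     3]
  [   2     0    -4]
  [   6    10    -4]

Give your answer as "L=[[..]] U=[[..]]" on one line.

L=[[1,0,0],[-1,1,0],[-3,-2,1]] U=[[-2,-2,3],[0,-2,-1],[0,0,3]]

  row1 -= -1·row0 → [0,-2,-1]
  row2 -= -3·row0 → [0,4,5]
  row2 -= -2·row1 → [0,0,3]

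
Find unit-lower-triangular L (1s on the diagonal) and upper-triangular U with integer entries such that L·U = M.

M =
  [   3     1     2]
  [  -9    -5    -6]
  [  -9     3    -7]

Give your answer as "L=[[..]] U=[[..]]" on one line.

  row1 -= -3·row0 → [0,-2,0]
  row2 -= -3·row0 → [0,6,-1]
  row2 -= -3·row1 → [0,0,-1]

L=[[1,0,0],[-3,1,0],[-3,-3,1]] U=[[3,1,2],[0,-2,0],[0,0,-1]]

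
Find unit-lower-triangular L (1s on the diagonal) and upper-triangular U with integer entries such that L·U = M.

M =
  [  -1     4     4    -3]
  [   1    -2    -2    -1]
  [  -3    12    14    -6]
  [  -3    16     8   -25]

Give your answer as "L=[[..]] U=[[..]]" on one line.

L=[[1,0,0,0],[-1,1,0,0],[3,0,1,0],[3,2,-4,1]] U=[[-1,4,4,-3],[0,2,2,-4],[0,0,2,3],[0,0,0,4]]

  row1 -= -1·row0 → [0,2,2,-4]
  row2 -= 3·row0 → [0,0,2,3]
  row3 -= 3·row0 → [0,4,-4,-16]
  row2 -= 0·row1 → [0,0,2,3]
  row3 -= 2·row1 → [0,0,-8,-8]
  row3 -= -4·row2 → [0,0,0,4]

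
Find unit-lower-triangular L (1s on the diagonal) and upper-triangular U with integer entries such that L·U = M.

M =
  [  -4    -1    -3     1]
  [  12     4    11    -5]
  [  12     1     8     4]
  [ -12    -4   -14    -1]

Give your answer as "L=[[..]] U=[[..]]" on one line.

L=[[1,0,0,0],[-3,1,0,0],[-3,-2,1,0],[3,-1,-1,1]] U=[[-4,-1,-3,1],[0,1,2,-2],[0,0,3,3],[0,0,0,-3]]

  r1 -= -3·r0 → [0,1,2,-2]
  r2 -= -3·r0 → [0,-2,-1,7]
  r3 -= 3·r0 → [0,-1,-5,-4]
  r2 -= -2·r1 → [0,0,3,3]
  r3 -= -1·r1 → [0,0,-3,-6]
  r3 -= -1·r2 → [0,0,0,-3]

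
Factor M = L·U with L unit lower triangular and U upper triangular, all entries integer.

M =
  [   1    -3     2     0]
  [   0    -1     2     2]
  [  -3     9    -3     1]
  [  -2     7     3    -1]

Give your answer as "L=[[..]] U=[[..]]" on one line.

L=[[1,0,0,0],[0,1,0,0],[-3,0,1,0],[-2,-1,3,1]] U=[[1,-3,2,0],[0,-1,2,2],[0,0,3,1],[0,0,0,-2]]

  row1 -= 0·row0 → [0,-1,2,2]
  row2 -= -3·row0 → [0,0,3,1]
  row3 -= -2·row0 → [0,1,7,-1]
  row2 -= 0·row1 → [0,0,3,1]
  row3 -= -1·row1 → [0,0,9,1]
  row3 -= 3·row2 → [0,0,0,-2]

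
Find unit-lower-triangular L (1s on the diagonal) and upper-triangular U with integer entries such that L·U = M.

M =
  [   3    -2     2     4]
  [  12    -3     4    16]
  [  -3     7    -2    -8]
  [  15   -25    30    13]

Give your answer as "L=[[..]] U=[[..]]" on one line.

  row1 -= 4·row0 → [0,5,-4,0]
  row2 -= -1·row0 → [0,5,0,-4]
  row3 -= 5·row0 → [0,-15,20,-7]
  row2 -= 1·row1 → [0,0,4,-4]
  row3 -= -3·row1 → [0,0,8,-7]
  row3 -= 2·row2 → [0,0,0,1]

L=[[1,0,0,0],[4,1,0,0],[-1,1,1,0],[5,-3,2,1]] U=[[3,-2,2,4],[0,5,-4,0],[0,0,4,-4],[0,0,0,1]]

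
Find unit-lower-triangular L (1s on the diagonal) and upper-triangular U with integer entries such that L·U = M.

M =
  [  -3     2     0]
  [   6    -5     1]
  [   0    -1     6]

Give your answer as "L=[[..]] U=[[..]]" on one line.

  R1 -= -2·R0 → [0,-1,1]
  R2 -= 0·R0 → [0,-1,6]
  R2 -= 1·R1 → [0,0,5]

L=[[1,0,0],[-2,1,0],[0,1,1]] U=[[-3,2,0],[0,-1,1],[0,0,5]]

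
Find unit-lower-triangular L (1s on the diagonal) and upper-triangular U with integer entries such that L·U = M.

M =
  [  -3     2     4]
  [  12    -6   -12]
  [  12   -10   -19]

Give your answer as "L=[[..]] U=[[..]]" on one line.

L=[[1,0,0],[-4,1,0],[-4,-1,1]] U=[[-3,2,4],[0,2,4],[0,0,1]]

  r1 -= -4·r0 → [0,2,4]
  r2 -= -4·r0 → [0,-2,-3]
  r2 -= -1·r1 → [0,0,1]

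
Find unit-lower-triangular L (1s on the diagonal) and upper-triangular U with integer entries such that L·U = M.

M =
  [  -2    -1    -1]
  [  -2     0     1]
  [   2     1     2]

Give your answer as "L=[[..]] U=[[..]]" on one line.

  R1 -= 1·R0 → [0,1,2]
  R2 -= -1·R0 → [0,0,1]
  R2 -= 0·R1 → [0,0,1]

L=[[1,0,0],[1,1,0],[-1,0,1]] U=[[-2,-1,-1],[0,1,2],[0,0,1]]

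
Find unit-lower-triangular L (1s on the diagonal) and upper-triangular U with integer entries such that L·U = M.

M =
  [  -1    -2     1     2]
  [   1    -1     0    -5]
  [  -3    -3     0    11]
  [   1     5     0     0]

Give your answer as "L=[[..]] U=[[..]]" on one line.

L=[[1,0,0,0],[-1,1,0,0],[3,-1,1,0],[-1,-1,-1,1]] U=[[-1,-2,1,2],[0,-3,1,-3],[0,0,-2,2],[0,0,0,1]]

  r1 -= -1·r0 → [0,-3,1,-3]
  r2 -= 3·r0 → [0,3,-3,5]
  r3 -= -1·r0 → [0,3,1,2]
  r2 -= -1·r1 → [0,0,-2,2]
  r3 -= -1·r1 → [0,0,2,-1]
  r3 -= -1·r2 → [0,0,0,1]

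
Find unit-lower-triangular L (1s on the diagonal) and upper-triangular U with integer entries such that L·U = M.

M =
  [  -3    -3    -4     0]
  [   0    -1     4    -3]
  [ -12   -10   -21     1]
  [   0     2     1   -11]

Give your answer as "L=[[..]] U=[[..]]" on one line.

L=[[1,0,0,0],[0,1,0,0],[4,-2,1,0],[0,-2,3,1]] U=[[-3,-3,-4,0],[0,-1,4,-3],[0,0,3,-5],[0,0,0,-2]]

  R1 -= 0·R0 → [0,-1,4,-3]
  R2 -= 4·R0 → [0,2,-5,1]
  R3 -= 0·R0 → [0,2,1,-11]
  R2 -= -2·R1 → [0,0,3,-5]
  R3 -= -2·R1 → [0,0,9,-17]
  R3 -= 3·R2 → [0,0,0,-2]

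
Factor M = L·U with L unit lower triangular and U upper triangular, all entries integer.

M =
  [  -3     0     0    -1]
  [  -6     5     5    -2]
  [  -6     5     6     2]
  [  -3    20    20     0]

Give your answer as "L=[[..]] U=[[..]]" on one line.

L=[[1,0,0,0],[2,1,0,0],[2,1,1,0],[1,4,0,1]] U=[[-3,0,0,-1],[0,5,5,0],[0,0,1,4],[0,0,0,1]]

  r1 -= 2·r0 → [0,5,5,0]
  r2 -= 2·r0 → [0,5,6,4]
  r3 -= 1·r0 → [0,20,20,1]
  r2 -= 1·r1 → [0,0,1,4]
  r3 -= 4·r1 → [0,0,0,1]
  r3 -= 0·r2 → [0,0,0,1]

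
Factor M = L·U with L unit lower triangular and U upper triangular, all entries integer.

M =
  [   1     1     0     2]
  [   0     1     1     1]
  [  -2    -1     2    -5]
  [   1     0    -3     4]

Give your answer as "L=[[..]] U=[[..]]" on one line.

  R1 -= 0·R0 → [0,1,1,1]
  R2 -= -2·R0 → [0,1,2,-1]
  R3 -= 1·R0 → [0,-1,-3,2]
  R2 -= 1·R1 → [0,0,1,-2]
  R3 -= -1·R1 → [0,0,-2,3]
  R3 -= -2·R2 → [0,0,0,-1]

L=[[1,0,0,0],[0,1,0,0],[-2,1,1,0],[1,-1,-2,1]] U=[[1,1,0,2],[0,1,1,1],[0,0,1,-2],[0,0,0,-1]]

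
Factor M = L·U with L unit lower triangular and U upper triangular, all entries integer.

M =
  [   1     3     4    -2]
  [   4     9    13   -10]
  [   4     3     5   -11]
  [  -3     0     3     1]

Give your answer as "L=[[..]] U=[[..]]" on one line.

L=[[1,0,0,0],[4,1,0,0],[4,3,1,0],[-3,-3,-3,1]] U=[[1,3,4,-2],[0,-3,-3,-2],[0,0,-2,3],[0,0,0,-2]]

  R1 -= 4·R0 → [0,-3,-3,-2]
  R2 -= 4·R0 → [0,-9,-11,-3]
  R3 -= -3·R0 → [0,9,15,-5]
  R2 -= 3·R1 → [0,0,-2,3]
  R3 -= -3·R1 → [0,0,6,-11]
  R3 -= -3·R2 → [0,0,0,-2]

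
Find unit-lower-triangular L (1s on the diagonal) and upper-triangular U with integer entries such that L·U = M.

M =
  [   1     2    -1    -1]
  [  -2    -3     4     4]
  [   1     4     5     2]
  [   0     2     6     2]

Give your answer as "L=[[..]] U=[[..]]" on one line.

  R1 -= -2·R0 → [0,1,2,2]
  R2 -= 1·R0 → [0,2,6,3]
  R3 -= 0·R0 → [0,2,6,2]
  R2 -= 2·R1 → [0,0,2,-1]
  R3 -= 2·R1 → [0,0,2,-2]
  R3 -= 1·R2 → [0,0,0,-1]

L=[[1,0,0,0],[-2,1,0,0],[1,2,1,0],[0,2,1,1]] U=[[1,2,-1,-1],[0,1,2,2],[0,0,2,-1],[0,0,0,-1]]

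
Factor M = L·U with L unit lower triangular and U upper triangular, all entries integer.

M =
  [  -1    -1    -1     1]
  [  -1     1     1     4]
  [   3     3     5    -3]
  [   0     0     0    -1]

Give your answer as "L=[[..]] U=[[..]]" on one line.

L=[[1,0,0,0],[1,1,0,0],[-3,0,1,0],[0,0,0,1]] U=[[-1,-1,-1,1],[0,2,2,3],[0,0,2,0],[0,0,0,-1]]

  r1 -= 1·r0 → [0,2,2,3]
  r2 -= -3·r0 → [0,0,2,0]
  r3 -= 0·r0 → [0,0,0,-1]
  r2 -= 0·r1 → [0,0,2,0]
  r3 -= 0·r1 → [0,0,0,-1]
  r3 -= 0·r2 → [0,0,0,-1]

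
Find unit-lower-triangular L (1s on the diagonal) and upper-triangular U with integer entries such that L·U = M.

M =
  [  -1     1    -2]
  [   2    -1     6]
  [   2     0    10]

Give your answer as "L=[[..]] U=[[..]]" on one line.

L=[[1,0,0],[-2,1,0],[-2,2,1]] U=[[-1,1,-2],[0,1,2],[0,0,2]]

  r1 -= -2·r0 → [0,1,2]
  r2 -= -2·r0 → [0,2,6]
  r2 -= 2·r1 → [0,0,2]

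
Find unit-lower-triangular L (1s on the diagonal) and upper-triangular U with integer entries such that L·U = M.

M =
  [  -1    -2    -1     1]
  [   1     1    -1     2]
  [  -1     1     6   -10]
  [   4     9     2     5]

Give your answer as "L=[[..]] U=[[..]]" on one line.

L=[[1,0,0,0],[-1,1,0,0],[1,-3,1,0],[-4,-1,-4,1]] U=[[-1,-2,-1,1],[0,-1,-2,3],[0,0,1,-2],[0,0,0,4]]

  row1 -= -1·row0 → [0,-1,-2,3]
  row2 -= 1·row0 → [0,3,7,-11]
  row3 -= -4·row0 → [0,1,-2,9]
  row2 -= -3·row1 → [0,0,1,-2]
  row3 -= -1·row1 → [0,0,-4,12]
  row3 -= -4·row2 → [0,0,0,4]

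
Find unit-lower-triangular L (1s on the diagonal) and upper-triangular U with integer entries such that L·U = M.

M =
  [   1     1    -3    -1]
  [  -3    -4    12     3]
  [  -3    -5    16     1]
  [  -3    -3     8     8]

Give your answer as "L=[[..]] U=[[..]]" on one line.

  row1 -= -3·row0 → [0,-1,3,0]
  row2 -= -3·row0 → [0,-2,7,-2]
  row3 -= -3·row0 → [0,0,-1,5]
  row2 -= 2·row1 → [0,0,1,-2]
  row3 -= 0·row1 → [0,0,-1,5]
  row3 -= -1·row2 → [0,0,0,3]

L=[[1,0,0,0],[-3,1,0,0],[-3,2,1,0],[-3,0,-1,1]] U=[[1,1,-3,-1],[0,-1,3,0],[0,0,1,-2],[0,0,0,3]]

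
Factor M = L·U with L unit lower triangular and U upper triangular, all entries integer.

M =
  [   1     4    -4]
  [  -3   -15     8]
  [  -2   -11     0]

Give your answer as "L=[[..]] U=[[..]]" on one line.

L=[[1,0,0],[-3,1,0],[-2,1,1]] U=[[1,4,-4],[0,-3,-4],[0,0,-4]]

  row1 -= -3·row0 → [0,-3,-4]
  row2 -= -2·row0 → [0,-3,-8]
  row2 -= 1·row1 → [0,0,-4]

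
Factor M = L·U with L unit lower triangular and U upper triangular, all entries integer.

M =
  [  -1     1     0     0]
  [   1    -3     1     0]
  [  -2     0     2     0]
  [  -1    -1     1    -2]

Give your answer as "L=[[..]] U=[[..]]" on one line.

L=[[1,0,0,0],[-1,1,0,0],[2,1,1,0],[1,1,0,1]] U=[[-1,1,0,0],[0,-2,1,0],[0,0,1,0],[0,0,0,-2]]

  r1 -= -1·r0 → [0,-2,1,0]
  r2 -= 2·r0 → [0,-2,2,0]
  r3 -= 1·r0 → [0,-2,1,-2]
  r2 -= 1·r1 → [0,0,1,0]
  r3 -= 1·r1 → [0,0,0,-2]
  r3 -= 0·r2 → [0,0,0,-2]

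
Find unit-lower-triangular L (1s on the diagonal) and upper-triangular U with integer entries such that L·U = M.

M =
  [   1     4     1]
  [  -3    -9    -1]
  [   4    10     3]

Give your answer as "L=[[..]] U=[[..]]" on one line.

L=[[1,0,0],[-3,1,0],[4,-2,1]] U=[[1,4,1],[0,3,2],[0,0,3]]

  row1 -= -3·row0 → [0,3,2]
  row2 -= 4·row0 → [0,-6,-1]
  row2 -= -2·row1 → [0,0,3]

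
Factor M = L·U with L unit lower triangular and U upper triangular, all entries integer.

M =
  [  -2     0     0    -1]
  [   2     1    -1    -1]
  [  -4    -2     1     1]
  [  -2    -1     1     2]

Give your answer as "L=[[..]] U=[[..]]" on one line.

L=[[1,0,0,0],[-1,1,0,0],[2,-2,1,0],[1,-1,0,1]] U=[[-2,0,0,-1],[0,1,-1,-2],[0,0,-1,-1],[0,0,0,1]]

  r1 -= -1·r0 → [0,1,-1,-2]
  r2 -= 2·r0 → [0,-2,1,3]
  r3 -= 1·r0 → [0,-1,1,3]
  r2 -= -2·r1 → [0,0,-1,-1]
  r3 -= -1·r1 → [0,0,0,1]
  r3 -= 0·r2 → [0,0,0,1]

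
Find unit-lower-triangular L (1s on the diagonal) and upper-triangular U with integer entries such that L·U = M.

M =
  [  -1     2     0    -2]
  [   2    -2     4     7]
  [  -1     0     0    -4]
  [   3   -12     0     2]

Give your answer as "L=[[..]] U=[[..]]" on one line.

  r1 -= -2·r0 → [0,2,4,3]
  r2 -= 1·r0 → [0,-2,0,-2]
  r3 -= -3·r0 → [0,-6,0,-4]
  r2 -= -1·r1 → [0,0,4,1]
  r3 -= -3·r1 → [0,0,12,5]
  r3 -= 3·r2 → [0,0,0,2]

L=[[1,0,0,0],[-2,1,0,0],[1,-1,1,0],[-3,-3,3,1]] U=[[-1,2,0,-2],[0,2,4,3],[0,0,4,1],[0,0,0,2]]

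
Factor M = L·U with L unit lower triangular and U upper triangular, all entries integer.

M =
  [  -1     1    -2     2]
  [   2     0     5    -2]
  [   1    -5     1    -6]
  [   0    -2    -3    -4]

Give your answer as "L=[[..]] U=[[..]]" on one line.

L=[[1,0,0,0],[-2,1,0,0],[-1,-2,1,0],[0,-1,-2,1]] U=[[-1,1,-2,2],[0,2,1,2],[0,0,1,0],[0,0,0,-2]]

  r1 -= -2·r0 → [0,2,1,2]
  r2 -= -1·r0 → [0,-4,-1,-4]
  r3 -= 0·r0 → [0,-2,-3,-4]
  r2 -= -2·r1 → [0,0,1,0]
  r3 -= -1·r1 → [0,0,-2,-2]
  r3 -= -2·r2 → [0,0,0,-2]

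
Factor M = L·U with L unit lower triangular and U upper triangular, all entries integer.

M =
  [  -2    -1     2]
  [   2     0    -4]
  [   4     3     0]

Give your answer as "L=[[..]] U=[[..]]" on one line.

  row1 -= -1·row0 → [0,-1,-2]
  row2 -= -2·row0 → [0,1,4]
  row2 -= -1·row1 → [0,0,2]

L=[[1,0,0],[-1,1,0],[-2,-1,1]] U=[[-2,-1,2],[0,-1,-2],[0,0,2]]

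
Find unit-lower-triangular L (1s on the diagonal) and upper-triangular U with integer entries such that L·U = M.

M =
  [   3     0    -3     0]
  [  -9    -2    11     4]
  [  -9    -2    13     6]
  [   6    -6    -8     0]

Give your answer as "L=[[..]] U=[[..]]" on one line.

L=[[1,0,0,0],[-3,1,0,0],[-3,1,1,0],[2,3,-4,1]] U=[[3,0,-3,0],[0,-2,2,4],[0,0,2,2],[0,0,0,-4]]

  R1 -= -3·R0 → [0,-2,2,4]
  R2 -= -3·R0 → [0,-2,4,6]
  R3 -= 2·R0 → [0,-6,-2,0]
  R2 -= 1·R1 → [0,0,2,2]
  R3 -= 3·R1 → [0,0,-8,-12]
  R3 -= -4·R2 → [0,0,0,-4]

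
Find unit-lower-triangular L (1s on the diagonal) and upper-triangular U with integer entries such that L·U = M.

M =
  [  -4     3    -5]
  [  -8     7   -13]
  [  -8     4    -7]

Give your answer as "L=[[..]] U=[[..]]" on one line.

  R1 -= 2·R0 → [0,1,-3]
  R2 -= 2·R0 → [0,-2,3]
  R2 -= -2·R1 → [0,0,-3]

L=[[1,0,0],[2,1,0],[2,-2,1]] U=[[-4,3,-5],[0,1,-3],[0,0,-3]]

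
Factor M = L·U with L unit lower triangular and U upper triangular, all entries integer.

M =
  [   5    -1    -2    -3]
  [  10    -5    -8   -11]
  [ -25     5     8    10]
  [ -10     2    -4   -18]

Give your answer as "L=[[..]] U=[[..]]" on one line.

  r1 -= 2·r0 → [0,-3,-4,-5]
  r2 -= -5·r0 → [0,0,-2,-5]
  r3 -= -2·r0 → [0,0,-8,-24]
  r2 -= 0·r1 → [0,0,-2,-5]
  r3 -= 0·r1 → [0,0,-8,-24]
  r3 -= 4·r2 → [0,0,0,-4]

L=[[1,0,0,0],[2,1,0,0],[-5,0,1,0],[-2,0,4,1]] U=[[5,-1,-2,-3],[0,-3,-4,-5],[0,0,-2,-5],[0,0,0,-4]]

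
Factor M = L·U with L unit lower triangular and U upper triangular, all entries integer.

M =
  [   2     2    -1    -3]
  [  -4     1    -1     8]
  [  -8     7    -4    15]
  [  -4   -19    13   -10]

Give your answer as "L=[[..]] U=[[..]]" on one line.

L=[[1,0,0,0],[-2,1,0,0],[-4,3,1,0],[-2,-3,2,1]] U=[[2,2,-1,-3],[0,5,-3,2],[0,0,1,-3],[0,0,0,-4]]

  R1 -= -2·R0 → [0,5,-3,2]
  R2 -= -4·R0 → [0,15,-8,3]
  R3 -= -2·R0 → [0,-15,11,-16]
  R2 -= 3·R1 → [0,0,1,-3]
  R3 -= -3·R1 → [0,0,2,-10]
  R3 -= 2·R2 → [0,0,0,-4]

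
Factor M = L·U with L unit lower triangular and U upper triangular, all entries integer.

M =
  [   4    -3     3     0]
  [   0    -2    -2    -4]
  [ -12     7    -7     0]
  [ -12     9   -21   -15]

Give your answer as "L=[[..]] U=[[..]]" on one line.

L=[[1,0,0,0],[0,1,0,0],[-3,1,1,0],[-3,0,-3,1]] U=[[4,-3,3,0],[0,-2,-2,-4],[0,0,4,4],[0,0,0,-3]]

  R1 -= 0·R0 → [0,-2,-2,-4]
  R2 -= -3·R0 → [0,-2,2,0]
  R3 -= -3·R0 → [0,0,-12,-15]
  R2 -= 1·R1 → [0,0,4,4]
  R3 -= 0·R1 → [0,0,-12,-15]
  R3 -= -3·R2 → [0,0,0,-3]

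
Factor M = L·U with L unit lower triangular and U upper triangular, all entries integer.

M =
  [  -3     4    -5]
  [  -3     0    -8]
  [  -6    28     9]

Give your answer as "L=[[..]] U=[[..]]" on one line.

  r1 -= 1·r0 → [0,-4,-3]
  r2 -= 2·r0 → [0,20,19]
  r2 -= -5·r1 → [0,0,4]

L=[[1,0,0],[1,1,0],[2,-5,1]] U=[[-3,4,-5],[0,-4,-3],[0,0,4]]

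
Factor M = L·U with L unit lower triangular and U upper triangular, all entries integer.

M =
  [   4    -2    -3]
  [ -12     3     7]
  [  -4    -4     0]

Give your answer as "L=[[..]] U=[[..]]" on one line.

L=[[1,0,0],[-3,1,0],[-1,2,1]] U=[[4,-2,-3],[0,-3,-2],[0,0,1]]

  row1 -= -3·row0 → [0,-3,-2]
  row2 -= -1·row0 → [0,-6,-3]
  row2 -= 2·row1 → [0,0,1]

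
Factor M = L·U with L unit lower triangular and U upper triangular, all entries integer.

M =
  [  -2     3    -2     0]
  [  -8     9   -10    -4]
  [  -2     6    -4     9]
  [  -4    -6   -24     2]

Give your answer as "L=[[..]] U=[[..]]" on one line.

  R1 -= 4·R0 → [0,-3,-2,-4]
  R2 -= 1·R0 → [0,3,-2,9]
  R3 -= 2·R0 → [0,-12,-20,2]
  R2 -= -1·R1 → [0,0,-4,5]
  R3 -= 4·R1 → [0,0,-12,18]
  R3 -= 3·R2 → [0,0,0,3]

L=[[1,0,0,0],[4,1,0,0],[1,-1,1,0],[2,4,3,1]] U=[[-2,3,-2,0],[0,-3,-2,-4],[0,0,-4,5],[0,0,0,3]]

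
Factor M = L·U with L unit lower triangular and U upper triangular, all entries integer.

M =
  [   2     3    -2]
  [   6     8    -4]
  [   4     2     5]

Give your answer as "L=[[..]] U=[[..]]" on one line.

  row1 -= 3·row0 → [0,-1,2]
  row2 -= 2·row0 → [0,-4,9]
  row2 -= 4·row1 → [0,0,1]

L=[[1,0,0],[3,1,0],[2,4,1]] U=[[2,3,-2],[0,-1,2],[0,0,1]]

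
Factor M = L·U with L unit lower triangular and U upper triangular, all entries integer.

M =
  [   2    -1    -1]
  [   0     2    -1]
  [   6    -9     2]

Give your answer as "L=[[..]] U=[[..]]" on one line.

L=[[1,0,0],[0,1,0],[3,-3,1]] U=[[2,-1,-1],[0,2,-1],[0,0,2]]

  R1 -= 0·R0 → [0,2,-1]
  R2 -= 3·R0 → [0,-6,5]
  R2 -= -3·R1 → [0,0,2]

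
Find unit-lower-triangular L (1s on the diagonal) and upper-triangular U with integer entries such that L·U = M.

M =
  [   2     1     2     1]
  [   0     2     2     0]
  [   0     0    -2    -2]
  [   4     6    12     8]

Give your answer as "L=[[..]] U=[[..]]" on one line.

L=[[1,0,0,0],[0,1,0,0],[0,0,1,0],[2,2,-2,1]] U=[[2,1,2,1],[0,2,2,0],[0,0,-2,-2],[0,0,0,2]]

  r1 -= 0·r0 → [0,2,2,0]
  r2 -= 0·r0 → [0,0,-2,-2]
  r3 -= 2·r0 → [0,4,8,6]
  r2 -= 0·r1 → [0,0,-2,-2]
  r3 -= 2·r1 → [0,0,4,6]
  r3 -= -2·r2 → [0,0,0,2]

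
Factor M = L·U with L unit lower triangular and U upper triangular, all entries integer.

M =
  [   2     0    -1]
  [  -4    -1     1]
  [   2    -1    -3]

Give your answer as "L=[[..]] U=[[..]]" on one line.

  r1 -= -2·r0 → [0,-1,-1]
  r2 -= 1·r0 → [0,-1,-2]
  r2 -= 1·r1 → [0,0,-1]

L=[[1,0,0],[-2,1,0],[1,1,1]] U=[[2,0,-1],[0,-1,-1],[0,0,-1]]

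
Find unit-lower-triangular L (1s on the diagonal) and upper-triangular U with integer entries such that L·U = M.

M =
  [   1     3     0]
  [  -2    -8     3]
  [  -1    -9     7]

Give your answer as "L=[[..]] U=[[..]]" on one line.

L=[[1,0,0],[-2,1,0],[-1,3,1]] U=[[1,3,0],[0,-2,3],[0,0,-2]]

  row1 -= -2·row0 → [0,-2,3]
  row2 -= -1·row0 → [0,-6,7]
  row2 -= 3·row1 → [0,0,-2]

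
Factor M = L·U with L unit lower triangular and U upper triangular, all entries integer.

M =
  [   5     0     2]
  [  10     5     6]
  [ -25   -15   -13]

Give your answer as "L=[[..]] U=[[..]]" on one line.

  row1 -= 2·row0 → [0,5,2]
  row2 -= -5·row0 → [0,-15,-3]
  row2 -= -3·row1 → [0,0,3]

L=[[1,0,0],[2,1,0],[-5,-3,1]] U=[[5,0,2],[0,5,2],[0,0,3]]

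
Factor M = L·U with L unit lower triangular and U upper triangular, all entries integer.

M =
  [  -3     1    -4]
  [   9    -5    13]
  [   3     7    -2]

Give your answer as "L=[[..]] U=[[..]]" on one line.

L=[[1,0,0],[-3,1,0],[-1,-4,1]] U=[[-3,1,-4],[0,-2,1],[0,0,-2]]

  row1 -= -3·row0 → [0,-2,1]
  row2 -= -1·row0 → [0,8,-6]
  row2 -= -4·row1 → [0,0,-2]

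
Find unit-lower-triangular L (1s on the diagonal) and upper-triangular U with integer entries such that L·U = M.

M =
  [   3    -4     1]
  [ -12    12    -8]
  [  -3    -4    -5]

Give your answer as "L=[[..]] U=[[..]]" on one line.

  row1 -= -4·row0 → [0,-4,-4]
  row2 -= -1·row0 → [0,-8,-4]
  row2 -= 2·row1 → [0,0,4]

L=[[1,0,0],[-4,1,0],[-1,2,1]] U=[[3,-4,1],[0,-4,-4],[0,0,4]]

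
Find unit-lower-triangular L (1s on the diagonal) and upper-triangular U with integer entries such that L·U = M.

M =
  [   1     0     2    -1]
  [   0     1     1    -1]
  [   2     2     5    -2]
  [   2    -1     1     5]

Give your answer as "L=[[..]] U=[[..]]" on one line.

L=[[1,0,0,0],[0,1,0,0],[2,2,1,0],[2,-1,2,1]] U=[[1,0,2,-1],[0,1,1,-1],[0,0,-1,2],[0,0,0,2]]

  row1 -= 0·row0 → [0,1,1,-1]
  row2 -= 2·row0 → [0,2,1,0]
  row3 -= 2·row0 → [0,-1,-3,7]
  row2 -= 2·row1 → [0,0,-1,2]
  row3 -= -1·row1 → [0,0,-2,6]
  row3 -= 2·row2 → [0,0,0,2]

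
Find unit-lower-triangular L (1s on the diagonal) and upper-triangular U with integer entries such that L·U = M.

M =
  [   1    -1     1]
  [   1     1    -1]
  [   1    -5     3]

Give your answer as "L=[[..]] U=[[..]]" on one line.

  row1 -= 1·row0 → [0,2,-2]
  row2 -= 1·row0 → [0,-4,2]
  row2 -= -2·row1 → [0,0,-2]

L=[[1,0,0],[1,1,0],[1,-2,1]] U=[[1,-1,1],[0,2,-2],[0,0,-2]]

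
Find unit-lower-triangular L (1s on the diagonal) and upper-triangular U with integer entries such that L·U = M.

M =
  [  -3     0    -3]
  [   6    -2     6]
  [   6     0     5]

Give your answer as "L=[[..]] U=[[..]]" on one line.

L=[[1,0,0],[-2,1,0],[-2,0,1]] U=[[-3,0,-3],[0,-2,0],[0,0,-1]]

  r1 -= -2·r0 → [0,-2,0]
  r2 -= -2·r0 → [0,0,-1]
  r2 -= 0·r1 → [0,0,-1]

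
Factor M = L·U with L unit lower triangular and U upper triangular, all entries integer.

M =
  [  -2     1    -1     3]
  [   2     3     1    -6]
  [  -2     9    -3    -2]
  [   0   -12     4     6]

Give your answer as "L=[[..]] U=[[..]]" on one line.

L=[[1,0,0,0],[-1,1,0,0],[1,2,1,0],[0,-3,-2,1]] U=[[-2,1,-1,3],[0,4,0,-3],[0,0,-2,1],[0,0,0,-1]]

  r1 -= -1·r0 → [0,4,0,-3]
  r2 -= 1·r0 → [0,8,-2,-5]
  r3 -= 0·r0 → [0,-12,4,6]
  r2 -= 2·r1 → [0,0,-2,1]
  r3 -= -3·r1 → [0,0,4,-3]
  r3 -= -2·r2 → [0,0,0,-1]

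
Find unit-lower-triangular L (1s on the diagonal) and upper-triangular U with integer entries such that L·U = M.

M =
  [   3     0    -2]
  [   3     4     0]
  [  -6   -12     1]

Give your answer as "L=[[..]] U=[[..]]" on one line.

L=[[1,0,0],[1,1,0],[-2,-3,1]] U=[[3,0,-2],[0,4,2],[0,0,3]]

  r1 -= 1·r0 → [0,4,2]
  r2 -= -2·r0 → [0,-12,-3]
  r2 -= -3·r1 → [0,0,3]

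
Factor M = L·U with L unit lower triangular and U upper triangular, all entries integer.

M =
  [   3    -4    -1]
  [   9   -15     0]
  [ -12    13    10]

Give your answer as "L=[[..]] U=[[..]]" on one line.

L=[[1,0,0],[3,1,0],[-4,1,1]] U=[[3,-4,-1],[0,-3,3],[0,0,3]]

  row1 -= 3·row0 → [0,-3,3]
  row2 -= -4·row0 → [0,-3,6]
  row2 -= 1·row1 → [0,0,3]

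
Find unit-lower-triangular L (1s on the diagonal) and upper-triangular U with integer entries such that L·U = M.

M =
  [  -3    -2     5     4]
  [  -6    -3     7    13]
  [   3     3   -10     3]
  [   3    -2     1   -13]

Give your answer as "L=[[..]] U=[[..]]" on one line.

  row1 -= 2·row0 → [0,1,-3,5]
  row2 -= -1·row0 → [0,1,-5,7]
  row3 -= -1·row0 → [0,-4,6,-9]
  row2 -= 1·row1 → [0,0,-2,2]
  row3 -= -4·row1 → [0,0,-6,11]
  row3 -= 3·row2 → [0,0,0,5]

L=[[1,0,0,0],[2,1,0,0],[-1,1,1,0],[-1,-4,3,1]] U=[[-3,-2,5,4],[0,1,-3,5],[0,0,-2,2],[0,0,0,5]]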